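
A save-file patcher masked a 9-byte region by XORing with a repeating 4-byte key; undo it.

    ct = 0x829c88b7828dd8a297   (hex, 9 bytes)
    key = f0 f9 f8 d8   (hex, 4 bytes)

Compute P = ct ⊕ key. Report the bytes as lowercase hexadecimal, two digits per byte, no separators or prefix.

7265706f7274207a67

The 4-byte key repeats, so the effective keystream is f0 f9 f8 d8 f0 f9 f8 d8 f0.
byte 0: 82 ⊕ f0 = 72
byte 1: 9c ⊕ f9 = 65
byte 2: 88 ⊕ f8 = 70
byte 3: b7 ⊕ d8 = 6f
byte 4: 82 ⊕ f0 = 72
byte 5: 8d ⊕ f9 = 74
byte 6: d8 ⊕ f8 = 20
byte 7: a2 ⊕ d8 = 7a
byte 8: 97 ⊕ f0 = 67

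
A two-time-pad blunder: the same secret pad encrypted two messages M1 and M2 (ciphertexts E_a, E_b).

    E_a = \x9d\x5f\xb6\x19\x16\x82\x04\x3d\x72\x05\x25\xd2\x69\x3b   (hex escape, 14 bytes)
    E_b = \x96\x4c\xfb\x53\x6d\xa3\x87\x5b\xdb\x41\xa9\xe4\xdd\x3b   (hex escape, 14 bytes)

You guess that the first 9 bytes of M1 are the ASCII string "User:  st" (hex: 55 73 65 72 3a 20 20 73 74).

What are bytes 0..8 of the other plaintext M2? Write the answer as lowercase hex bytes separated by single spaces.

5e 60 28 38 41 01 a3 15 dd

First, E_a ⊕ E_b = (M1 ⊕ K) ⊕ (M2 ⊕ K) = M1 ⊕ M2, so the key drops out. Then M2 = (M1 ⊕ M2) ⊕ M1 over the first 9 bytes.
byte 0: (9d xor 96) xor 55 = 0b xor 55 = 5e
byte 1: (5f xor 4c) xor 73 = 13 xor 73 = 60
byte 2: (b6 xor fb) xor 65 = 4d xor 65 = 28
byte 3: (19 xor 53) xor 72 = 4a xor 72 = 38
byte 4: (16 xor 6d) xor 3a = 7b xor 3a = 41
byte 5: (82 xor a3) xor 20 = 21 xor 20 = 01
byte 6: (04 xor 87) xor 20 = 83 xor 20 = a3
byte 7: (3d xor 5b) xor 73 = 66 xor 73 = 15
byte 8: (72 xor db) xor 74 = a9 xor 74 = dd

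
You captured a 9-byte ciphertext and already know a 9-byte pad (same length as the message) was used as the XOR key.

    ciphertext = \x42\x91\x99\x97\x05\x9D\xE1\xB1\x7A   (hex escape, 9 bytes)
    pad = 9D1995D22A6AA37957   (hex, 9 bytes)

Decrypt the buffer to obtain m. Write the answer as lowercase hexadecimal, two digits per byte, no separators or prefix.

XOR is its own inverse, so applying the key byte-wise gives the result directly.
42 xor 9d = df
91 xor 19 = 88
99 xor 95 = 0c
97 xor d2 = 45
05 xor 2a = 2f
9d xor 6a = f7
e1 xor a3 = 42
b1 xor 79 = c8
7a xor 57 = 2d

df880c452ff742c82d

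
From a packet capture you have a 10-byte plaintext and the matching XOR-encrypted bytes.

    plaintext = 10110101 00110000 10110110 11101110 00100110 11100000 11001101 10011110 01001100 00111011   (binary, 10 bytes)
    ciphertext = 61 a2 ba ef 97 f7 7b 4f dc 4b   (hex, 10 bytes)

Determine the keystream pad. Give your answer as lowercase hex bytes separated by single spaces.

Since ciphertext = plaintext ⊕ pad, XORing both sides with plaintext gives pad = plaintext ⊕ ciphertext.
byte 0: b5 ^ 61 = d4
byte 1: 30 ^ a2 = 92
byte 2: b6 ^ ba = 0c
byte 3: ee ^ ef = 01
byte 4: 26 ^ 97 = b1
byte 5: e0 ^ f7 = 17
byte 6: cd ^ 7b = b6
byte 7: 9e ^ 4f = d1
byte 8: 4c ^ dc = 90
byte 9: 3b ^ 4b = 70

d4 92 0c 01 b1 17 b6 d1 90 70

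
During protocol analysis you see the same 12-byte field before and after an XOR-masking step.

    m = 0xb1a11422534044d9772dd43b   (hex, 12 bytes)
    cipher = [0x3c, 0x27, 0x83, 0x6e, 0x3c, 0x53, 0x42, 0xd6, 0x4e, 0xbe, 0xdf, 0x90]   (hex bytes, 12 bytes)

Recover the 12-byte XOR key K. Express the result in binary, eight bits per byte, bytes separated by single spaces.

Since cipher = m ⊕ K, XORing both sides with m gives K = m ⊕ cipher.
b1 ⊕ 3c = 8d
a1 ⊕ 27 = 86
14 ⊕ 83 = 97
22 ⊕ 6e = 4c
53 ⊕ 3c = 6f
40 ⊕ 53 = 13
44 ⊕ 42 = 06
d9 ⊕ d6 = 0f
77 ⊕ 4e = 39
2d ⊕ be = 93
d4 ⊕ df = 0b
3b ⊕ 90 = ab

10001101 10000110 10010111 01001100 01101111 00010011 00000110 00001111 00111001 10010011 00001011 10101011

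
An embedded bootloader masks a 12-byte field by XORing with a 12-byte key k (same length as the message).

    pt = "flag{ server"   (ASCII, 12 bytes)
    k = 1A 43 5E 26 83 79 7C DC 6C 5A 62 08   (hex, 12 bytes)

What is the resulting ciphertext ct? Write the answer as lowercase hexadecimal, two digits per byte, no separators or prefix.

XOR is its own inverse, so applying the key byte-wise gives the result directly.
byte 0: 66 ⊕ 1a = 7c
byte 1: 6c ⊕ 43 = 2f
byte 2: 61 ⊕ 5e = 3f
byte 3: 67 ⊕ 26 = 41
byte 4: 7b ⊕ 83 = f8
byte 5: 20 ⊕ 79 = 59
byte 6: 73 ⊕ 7c = 0f
byte 7: 65 ⊕ dc = b9
byte 8: 72 ⊕ 6c = 1e
byte 9: 76 ⊕ 5a = 2c
byte 10: 65 ⊕ 62 = 07
byte 11: 72 ⊕ 08 = 7a

7c2f3f41f8590fb91e2c077a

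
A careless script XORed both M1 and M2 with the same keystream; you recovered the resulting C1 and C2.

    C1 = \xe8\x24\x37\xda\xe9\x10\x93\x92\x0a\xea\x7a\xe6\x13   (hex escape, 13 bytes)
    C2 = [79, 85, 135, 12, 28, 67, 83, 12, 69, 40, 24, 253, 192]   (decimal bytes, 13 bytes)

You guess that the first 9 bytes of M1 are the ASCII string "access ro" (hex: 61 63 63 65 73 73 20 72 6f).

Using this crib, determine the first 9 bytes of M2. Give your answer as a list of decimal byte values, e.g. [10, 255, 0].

[198, 18, 211, 179, 134, 32, 224, 236, 32]

First, C1 ⊕ C2 = (M1 ⊕ K) ⊕ (M2 ⊕ K) = M1 ⊕ M2, so the key drops out. Then M2 = (M1 ⊕ M2) ⊕ M1 over the first 9 bytes.
byte 0: (e8 xor 4f) xor 61 = a7 xor 61 = c6
byte 1: (24 xor 55) xor 63 = 71 xor 63 = 12
byte 2: (37 xor 87) xor 63 = b0 xor 63 = d3
byte 3: (da xor 0c) xor 65 = d6 xor 65 = b3
byte 4: (e9 xor 1c) xor 73 = f5 xor 73 = 86
byte 5: (10 xor 43) xor 73 = 53 xor 73 = 20
byte 6: (93 xor 53) xor 20 = c0 xor 20 = e0
byte 7: (92 xor 0c) xor 72 = 9e xor 72 = ec
byte 8: (0a xor 45) xor 6f = 4f xor 6f = 20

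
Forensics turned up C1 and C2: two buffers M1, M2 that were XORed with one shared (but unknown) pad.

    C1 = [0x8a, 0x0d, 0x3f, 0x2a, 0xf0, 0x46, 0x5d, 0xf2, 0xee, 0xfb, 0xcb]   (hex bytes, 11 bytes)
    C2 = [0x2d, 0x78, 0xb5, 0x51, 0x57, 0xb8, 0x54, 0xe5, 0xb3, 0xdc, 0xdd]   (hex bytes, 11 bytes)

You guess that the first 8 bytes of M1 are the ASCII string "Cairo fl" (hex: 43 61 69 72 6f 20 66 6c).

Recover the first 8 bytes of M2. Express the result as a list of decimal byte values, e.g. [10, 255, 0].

[228, 20, 227, 9, 200, 222, 111, 123]

First, C1 ⊕ C2 = (M1 ⊕ K) ⊕ (M2 ⊕ K) = M1 ⊕ M2, so the key drops out. Then M2 = (M1 ⊕ M2) ⊕ M1 over the first 8 bytes.
byte 0: (8a ⊕ 2d) ⊕ 43 = a7 ⊕ 43 = e4
byte 1: (0d ⊕ 78) ⊕ 61 = 75 ⊕ 61 = 14
byte 2: (3f ⊕ b5) ⊕ 69 = 8a ⊕ 69 = e3
byte 3: (2a ⊕ 51) ⊕ 72 = 7b ⊕ 72 = 09
byte 4: (f0 ⊕ 57) ⊕ 6f = a7 ⊕ 6f = c8
byte 5: (46 ⊕ b8) ⊕ 20 = fe ⊕ 20 = de
byte 6: (5d ⊕ 54) ⊕ 66 = 09 ⊕ 66 = 6f
byte 7: (f2 ⊕ e5) ⊕ 6c = 17 ⊕ 6c = 7b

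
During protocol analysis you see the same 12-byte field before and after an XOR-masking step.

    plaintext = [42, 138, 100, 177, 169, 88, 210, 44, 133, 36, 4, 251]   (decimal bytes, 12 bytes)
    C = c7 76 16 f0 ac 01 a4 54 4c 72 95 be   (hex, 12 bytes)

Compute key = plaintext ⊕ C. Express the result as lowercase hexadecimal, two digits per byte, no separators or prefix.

edfc724105597678c9569145

Since C = plaintext ⊕ key, XORing both sides with plaintext gives key = plaintext ⊕ C.
2a ^ c7 = ed
8a ^ 76 = fc
64 ^ 16 = 72
b1 ^ f0 = 41
a9 ^ ac = 05
58 ^ 01 = 59
d2 ^ a4 = 76
2c ^ 54 = 78
85 ^ 4c = c9
24 ^ 72 = 56
04 ^ 95 = 91
fb ^ be = 45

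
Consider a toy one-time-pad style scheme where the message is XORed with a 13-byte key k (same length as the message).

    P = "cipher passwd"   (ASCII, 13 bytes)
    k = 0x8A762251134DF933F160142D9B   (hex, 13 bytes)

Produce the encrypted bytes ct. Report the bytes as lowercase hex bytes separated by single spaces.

XOR is its own inverse, so applying the key byte-wise gives the result directly.
63 ⊕ 8a = e9
69 ⊕ 76 = 1f
70 ⊕ 22 = 52
68 ⊕ 51 = 39
65 ⊕ 13 = 76
72 ⊕ 4d = 3f
20 ⊕ f9 = d9
70 ⊕ 33 = 43
61 ⊕ f1 = 90
73 ⊕ 60 = 13
73 ⊕ 14 = 67
77 ⊕ 2d = 5a
64 ⊕ 9b = ff

e9 1f 52 39 76 3f d9 43 90 13 67 5a ff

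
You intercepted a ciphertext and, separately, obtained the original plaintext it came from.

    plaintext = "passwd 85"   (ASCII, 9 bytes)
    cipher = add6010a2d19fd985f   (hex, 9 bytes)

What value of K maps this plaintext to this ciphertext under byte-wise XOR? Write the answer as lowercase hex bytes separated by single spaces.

dd b7 72 79 5a 7d dd a0 6a

Since cipher = plaintext ⊕ K, XORing both sides with plaintext gives K = plaintext ⊕ cipher.
byte 0: 70 ^ ad = dd
byte 1: 61 ^ d6 = b7
byte 2: 73 ^ 01 = 72
byte 3: 73 ^ 0a = 79
byte 4: 77 ^ 2d = 5a
byte 5: 64 ^ 19 = 7d
byte 6: 20 ^ fd = dd
byte 7: 38 ^ 98 = a0
byte 8: 35 ^ 5f = 6a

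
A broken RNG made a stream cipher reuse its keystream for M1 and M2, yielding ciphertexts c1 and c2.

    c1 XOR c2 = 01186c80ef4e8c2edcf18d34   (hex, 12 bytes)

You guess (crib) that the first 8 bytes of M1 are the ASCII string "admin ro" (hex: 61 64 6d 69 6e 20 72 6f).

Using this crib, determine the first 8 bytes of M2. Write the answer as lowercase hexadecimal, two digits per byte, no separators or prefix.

607c01e9816efe41

Since c1 ⊕ c2 = M1 ⊕ M2, XORing with the guessed M1 bytes yields the corresponding M2 bytes: M2 = (c1 ⊕ c2) ⊕ M1.
  1 ^  97 =  96
 24 ^ 100 = 124
108 ^ 109 =   1
128 ^ 105 = 233
239 ^ 110 = 129
 78 ^  32 = 110
140 ^ 114 = 254
 46 ^ 111 =  65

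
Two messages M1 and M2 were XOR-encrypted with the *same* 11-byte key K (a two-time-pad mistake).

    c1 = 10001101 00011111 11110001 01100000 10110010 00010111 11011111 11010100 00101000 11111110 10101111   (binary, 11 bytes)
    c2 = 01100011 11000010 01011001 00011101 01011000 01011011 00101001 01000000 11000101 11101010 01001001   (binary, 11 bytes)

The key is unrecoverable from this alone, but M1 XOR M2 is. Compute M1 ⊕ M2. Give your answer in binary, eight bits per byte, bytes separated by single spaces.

11101110 11011101 10101000 01111101 11101010 01001100 11110110 10010100 11101101 00010100 11100110

c1 ⊕ c2 = (M1 ⊕ K) ⊕ (M2 ⊕ K) = M1 ⊕ M2 — the shared key cancels under XOR.
8d xor 63 = ee
1f xor c2 = dd
f1 xor 59 = a8
60 xor 1d = 7d
b2 xor 58 = ea
17 xor 5b = 4c
df xor 29 = f6
d4 xor 40 = 94
28 xor c5 = ed
fe xor ea = 14
af xor 49 = e6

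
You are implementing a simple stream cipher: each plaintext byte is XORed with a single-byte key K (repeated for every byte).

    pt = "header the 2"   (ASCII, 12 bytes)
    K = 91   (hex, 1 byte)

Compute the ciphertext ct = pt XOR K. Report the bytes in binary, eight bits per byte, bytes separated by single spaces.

The 1-byte key repeats, so the effective keystream is 91 91 91 91 91 91 91 91 91 91 91 91.
byte 0: 68 ⊕ 91 = f9
byte 1: 65 ⊕ 91 = f4
byte 2: 61 ⊕ 91 = f0
byte 3: 64 ⊕ 91 = f5
byte 4: 65 ⊕ 91 = f4
byte 5: 72 ⊕ 91 = e3
byte 6: 20 ⊕ 91 = b1
byte 7: 74 ⊕ 91 = e5
byte 8: 68 ⊕ 91 = f9
byte 9: 65 ⊕ 91 = f4
byte 10: 20 ⊕ 91 = b1
byte 11: 32 ⊕ 91 = a3

11111001 11110100 11110000 11110101 11110100 11100011 10110001 11100101 11111001 11110100 10110001 10100011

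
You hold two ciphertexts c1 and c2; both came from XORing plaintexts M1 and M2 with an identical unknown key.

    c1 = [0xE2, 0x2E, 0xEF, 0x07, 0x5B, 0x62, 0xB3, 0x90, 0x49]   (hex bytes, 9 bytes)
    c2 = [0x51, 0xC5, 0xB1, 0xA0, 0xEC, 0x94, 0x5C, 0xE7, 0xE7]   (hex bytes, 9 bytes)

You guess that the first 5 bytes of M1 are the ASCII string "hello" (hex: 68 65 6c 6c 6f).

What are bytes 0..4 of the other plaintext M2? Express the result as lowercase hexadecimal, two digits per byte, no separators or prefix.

db8e32cbd8

First, c1 ⊕ c2 = (M1 ⊕ K) ⊕ (M2 ⊕ K) = M1 ⊕ M2, so the key drops out. Then M2 = (M1 ⊕ M2) ⊕ M1 over the first 5 bytes.
byte 0: (e2 ^ 51) ^ 68 = b3 ^ 68 = db
byte 1: (2e ^ c5) ^ 65 = eb ^ 65 = 8e
byte 2: (ef ^ b1) ^ 6c = 5e ^ 6c = 32
byte 3: (07 ^ a0) ^ 6c = a7 ^ 6c = cb
byte 4: (5b ^ ec) ^ 6f = b7 ^ 6f = d8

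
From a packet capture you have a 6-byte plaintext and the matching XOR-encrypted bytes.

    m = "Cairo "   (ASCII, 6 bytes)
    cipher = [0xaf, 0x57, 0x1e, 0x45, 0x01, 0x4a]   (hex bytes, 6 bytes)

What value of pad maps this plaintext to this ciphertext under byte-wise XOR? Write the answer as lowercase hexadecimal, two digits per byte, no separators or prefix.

Since cipher = m ⊕ pad, XORing both sides with m gives pad = m ⊕ cipher.
 67 XOR 175 = 236
 97 XOR  87 =  54
105 XOR  30 = 119
114 XOR  69 =  55
111 XOR   1 = 110
 32 XOR  74 = 106

ec3677376e6a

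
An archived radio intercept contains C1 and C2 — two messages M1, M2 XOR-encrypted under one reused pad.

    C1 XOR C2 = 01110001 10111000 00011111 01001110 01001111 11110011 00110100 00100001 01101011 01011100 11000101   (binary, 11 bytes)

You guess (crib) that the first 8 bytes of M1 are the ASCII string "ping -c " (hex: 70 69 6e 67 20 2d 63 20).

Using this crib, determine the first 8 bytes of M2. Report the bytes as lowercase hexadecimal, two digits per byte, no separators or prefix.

01d171296fde5701

Since C1 ⊕ C2 = M1 ⊕ M2, XORing with the guessed M1 bytes yields the corresponding M2 bytes: M2 = (C1 ⊕ C2) ⊕ M1.
byte 0: 71 ⊕ 70 = 01
byte 1: b8 ⊕ 69 = d1
byte 2: 1f ⊕ 6e = 71
byte 3: 4e ⊕ 67 = 29
byte 4: 4f ⊕ 20 = 6f
byte 5: f3 ⊕ 2d = de
byte 6: 34 ⊕ 63 = 57
byte 7: 21 ⊕ 20 = 01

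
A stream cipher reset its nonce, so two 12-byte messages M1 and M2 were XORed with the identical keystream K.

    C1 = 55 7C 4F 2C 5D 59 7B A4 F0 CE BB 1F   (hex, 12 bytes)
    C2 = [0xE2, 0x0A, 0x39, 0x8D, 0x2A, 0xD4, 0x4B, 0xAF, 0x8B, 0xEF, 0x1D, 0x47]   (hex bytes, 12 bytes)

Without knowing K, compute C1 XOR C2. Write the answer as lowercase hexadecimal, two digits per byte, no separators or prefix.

b77676a1778d300b7b21a658

C1 ⊕ C2 = (M1 ⊕ K) ⊕ (M2 ⊕ K) = M1 ⊕ M2 — the shared key cancels under XOR.
 85 ^ 226 = 183
124 ^  10 = 118
 79 ^  57 = 118
 44 ^ 141 = 161
 93 ^  42 = 119
 89 ^ 212 = 141
123 ^  75 =  48
164 ^ 175 =  11
240 ^ 139 = 123
206 ^ 239 =  33
187 ^  29 = 166
 31 ^  71 =  88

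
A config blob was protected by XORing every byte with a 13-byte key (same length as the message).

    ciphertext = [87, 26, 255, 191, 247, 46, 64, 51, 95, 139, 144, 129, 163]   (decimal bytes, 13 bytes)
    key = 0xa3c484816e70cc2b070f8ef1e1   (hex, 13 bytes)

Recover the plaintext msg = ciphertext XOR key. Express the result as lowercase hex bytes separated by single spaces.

f4 de 7b 3e 99 5e 8c 18 58 84 1e 70 42

01010111 XOR 10100011 = 11110100
00011010 XOR 11000100 = 11011110
11111111 XOR 10000100 = 01111011
10111111 XOR 10000001 = 00111110
11110111 XOR 01101110 = 10011001
00101110 XOR 01110000 = 01011110
01000000 XOR 11001100 = 10001100
00110011 XOR 00101011 = 00011000
01011111 XOR 00000111 = 01011000
10001011 XOR 00001111 = 10000100
10010000 XOR 10001110 = 00011110
10000001 XOR 11110001 = 01110000
10100011 XOR 11100001 = 01000010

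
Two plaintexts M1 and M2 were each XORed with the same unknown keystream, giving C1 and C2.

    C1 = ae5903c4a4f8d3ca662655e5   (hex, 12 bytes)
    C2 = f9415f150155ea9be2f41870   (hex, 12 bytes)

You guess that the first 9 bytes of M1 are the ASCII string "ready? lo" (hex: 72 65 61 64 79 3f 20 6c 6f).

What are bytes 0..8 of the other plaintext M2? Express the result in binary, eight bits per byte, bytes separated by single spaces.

00100101 01111101 00111101 10110101 11011100 10010010 00011001 00111101 11101011

First, C1 ⊕ C2 = (M1 ⊕ K) ⊕ (M2 ⊕ K) = M1 ⊕ M2, so the key drops out. Then M2 = (M1 ⊕ M2) ⊕ M1 over the first 9 bytes.
byte 0: (ae ⊕ f9) ⊕ 72 = 57 ⊕ 72 = 25
byte 1: (59 ⊕ 41) ⊕ 65 = 18 ⊕ 65 = 7d
byte 2: (03 ⊕ 5f) ⊕ 61 = 5c ⊕ 61 = 3d
byte 3: (c4 ⊕ 15) ⊕ 64 = d1 ⊕ 64 = b5
byte 4: (a4 ⊕ 01) ⊕ 79 = a5 ⊕ 79 = dc
byte 5: (f8 ⊕ 55) ⊕ 3f = ad ⊕ 3f = 92
byte 6: (d3 ⊕ ea) ⊕ 20 = 39 ⊕ 20 = 19
byte 7: (ca ⊕ 9b) ⊕ 6c = 51 ⊕ 6c = 3d
byte 8: (66 ⊕ e2) ⊕ 6f = 84 ⊕ 6f = eb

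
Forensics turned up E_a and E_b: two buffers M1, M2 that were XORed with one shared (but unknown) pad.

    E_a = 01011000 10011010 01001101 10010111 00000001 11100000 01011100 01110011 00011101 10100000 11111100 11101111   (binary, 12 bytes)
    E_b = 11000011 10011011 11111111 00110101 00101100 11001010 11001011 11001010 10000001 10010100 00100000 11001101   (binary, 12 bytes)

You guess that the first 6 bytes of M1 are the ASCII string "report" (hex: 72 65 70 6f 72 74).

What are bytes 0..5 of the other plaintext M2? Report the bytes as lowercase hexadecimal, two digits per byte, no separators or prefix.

First, E_a ⊕ E_b = (M1 ⊕ K) ⊕ (M2 ⊕ K) = M1 ⊕ M2, so the key drops out. Then M2 = (M1 ⊕ M2) ⊕ M1 over the first 6 bytes.
byte 0: (58 XOR c3) XOR 72 = 9b XOR 72 = e9
byte 1: (9a XOR 9b) XOR 65 = 01 XOR 65 = 64
byte 2: (4d XOR ff) XOR 70 = b2 XOR 70 = c2
byte 3: (97 XOR 35) XOR 6f = a2 XOR 6f = cd
byte 4: (01 XOR 2c) XOR 72 = 2d XOR 72 = 5f
byte 5: (e0 XOR ca) XOR 74 = 2a XOR 74 = 5e

e964c2cd5f5e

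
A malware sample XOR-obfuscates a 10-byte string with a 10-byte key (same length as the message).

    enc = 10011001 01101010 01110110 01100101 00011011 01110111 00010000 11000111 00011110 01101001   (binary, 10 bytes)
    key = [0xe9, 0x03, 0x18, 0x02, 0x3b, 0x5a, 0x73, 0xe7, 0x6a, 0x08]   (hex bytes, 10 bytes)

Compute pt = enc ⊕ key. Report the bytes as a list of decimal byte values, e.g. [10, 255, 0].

153 XOR 233 = 112
106 XOR   3 = 105
118 XOR  24 = 110
101 XOR   2 = 103
 27 XOR  59 =  32
119 XOR  90 =  45
 16 XOR 115 =  99
199 XOR 231 =  32
 30 XOR 106 = 116
105 XOR   8 =  97

[112, 105, 110, 103, 32, 45, 99, 32, 116, 97]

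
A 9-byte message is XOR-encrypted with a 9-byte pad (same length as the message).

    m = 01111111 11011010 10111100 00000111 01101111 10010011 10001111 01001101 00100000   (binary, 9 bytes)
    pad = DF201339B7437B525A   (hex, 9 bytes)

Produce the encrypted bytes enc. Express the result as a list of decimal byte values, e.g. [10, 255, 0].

[160, 250, 175, 62, 216, 208, 244, 31, 122]

XOR is its own inverse, so applying the key byte-wise gives the result directly.
byte 0: 01111111 ⊕ 11011111 = 10100000
byte 1: 11011010 ⊕ 00100000 = 11111010
byte 2: 10111100 ⊕ 00010011 = 10101111
byte 3: 00000111 ⊕ 00111001 = 00111110
byte 4: 01101111 ⊕ 10110111 = 11011000
byte 5: 10010011 ⊕ 01000011 = 11010000
byte 6: 10001111 ⊕ 01111011 = 11110100
byte 7: 01001101 ⊕ 01010010 = 00011111
byte 8: 00100000 ⊕ 01011010 = 01111010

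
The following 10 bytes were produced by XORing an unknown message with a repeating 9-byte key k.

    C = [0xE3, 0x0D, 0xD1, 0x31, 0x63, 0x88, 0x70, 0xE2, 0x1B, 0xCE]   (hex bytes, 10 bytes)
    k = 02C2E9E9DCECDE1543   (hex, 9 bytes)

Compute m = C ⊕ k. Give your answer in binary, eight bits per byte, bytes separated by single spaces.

The 9-byte key repeats, so the effective keystream is 02 c2 e9 e9 dc ec de 15 43 02.
byte 0: e3 ^ 02 = e1
byte 1: 0d ^ c2 = cf
byte 2: d1 ^ e9 = 38
byte 3: 31 ^ e9 = d8
byte 4: 63 ^ dc = bf
byte 5: 88 ^ ec = 64
byte 6: 70 ^ de = ae
byte 7: e2 ^ 15 = f7
byte 8: 1b ^ 43 = 58
byte 9: ce ^ 02 = cc

11100001 11001111 00111000 11011000 10111111 01100100 10101110 11110111 01011000 11001100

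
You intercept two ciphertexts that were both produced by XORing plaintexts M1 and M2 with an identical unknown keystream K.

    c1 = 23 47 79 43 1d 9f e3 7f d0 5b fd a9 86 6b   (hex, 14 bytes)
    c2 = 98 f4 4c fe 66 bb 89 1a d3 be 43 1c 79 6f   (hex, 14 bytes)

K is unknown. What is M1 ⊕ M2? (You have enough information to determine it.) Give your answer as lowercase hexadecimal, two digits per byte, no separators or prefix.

bbb335bd7b246a6503e5beb5ff04

c1 ⊕ c2 = (M1 ⊕ K) ⊕ (M2 ⊕ K) = M1 ⊕ M2 — the shared key cancels under XOR.
byte 0: 23 ⊕ 98 = bb
byte 1: 47 ⊕ f4 = b3
byte 2: 79 ⊕ 4c = 35
byte 3: 43 ⊕ fe = bd
byte 4: 1d ⊕ 66 = 7b
byte 5: 9f ⊕ bb = 24
byte 6: e3 ⊕ 89 = 6a
byte 7: 7f ⊕ 1a = 65
byte 8: d0 ⊕ d3 = 03
byte 9: 5b ⊕ be = e5
byte 10: fd ⊕ 43 = be
byte 11: a9 ⊕ 1c = b5
byte 12: 86 ⊕ 79 = ff
byte 13: 6b ⊕ 6f = 04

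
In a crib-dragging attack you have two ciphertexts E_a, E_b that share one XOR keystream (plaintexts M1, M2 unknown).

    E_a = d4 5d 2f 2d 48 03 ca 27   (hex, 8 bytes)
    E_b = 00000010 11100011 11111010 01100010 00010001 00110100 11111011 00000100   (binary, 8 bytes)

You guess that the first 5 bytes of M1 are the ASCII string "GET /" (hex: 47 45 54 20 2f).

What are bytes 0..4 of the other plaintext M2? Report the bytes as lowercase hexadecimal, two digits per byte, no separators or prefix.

First, E_a ⊕ E_b = (M1 ⊕ K) ⊕ (M2 ⊕ K) = M1 ⊕ M2, so the key drops out. Then M2 = (M1 ⊕ M2) ⊕ M1 over the first 5 bytes.
byte 0: (d4 XOR 02) XOR 47 = d6 XOR 47 = 91
byte 1: (5d XOR e3) XOR 45 = be XOR 45 = fb
byte 2: (2f XOR fa) XOR 54 = d5 XOR 54 = 81
byte 3: (2d XOR 62) XOR 20 = 4f XOR 20 = 6f
byte 4: (48 XOR 11) XOR 2f = 59 XOR 2f = 76

91fb816f76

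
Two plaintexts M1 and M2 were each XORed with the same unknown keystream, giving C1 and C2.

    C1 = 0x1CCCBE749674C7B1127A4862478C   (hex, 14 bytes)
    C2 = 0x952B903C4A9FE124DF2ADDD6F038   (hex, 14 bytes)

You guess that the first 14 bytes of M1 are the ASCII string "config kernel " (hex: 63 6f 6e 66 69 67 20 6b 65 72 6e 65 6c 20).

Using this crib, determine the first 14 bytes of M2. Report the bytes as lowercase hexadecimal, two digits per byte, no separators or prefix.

First, C1 ⊕ C2 = (M1 ⊕ K) ⊕ (M2 ⊕ K) = M1 ⊕ M2, so the key drops out. Then M2 = (M1 ⊕ M2) ⊕ M1 over the first 14 bytes.
byte 0: (1c XOR 95) XOR 63 = 89 XOR 63 = ea
byte 1: (cc XOR 2b) XOR 6f = e7 XOR 6f = 88
byte 2: (be XOR 90) XOR 6e = 2e XOR 6e = 40
byte 3: (74 XOR 3c) XOR 66 = 48 XOR 66 = 2e
byte 4: (96 XOR 4a) XOR 69 = dc XOR 69 = b5
byte 5: (74 XOR 9f) XOR 67 = eb XOR 67 = 8c
byte 6: (c7 XOR e1) XOR 20 = 26 XOR 20 = 06
byte 7: (b1 XOR 24) XOR 6b = 95 XOR 6b = fe
byte 8: (12 XOR df) XOR 65 = cd XOR 65 = a8
byte 9: (7a XOR 2a) XOR 72 = 50 XOR 72 = 22
byte 10: (48 XOR dd) XOR 6e = 95 XOR 6e = fb
byte 11: (62 XOR d6) XOR 65 = b4 XOR 65 = d1
byte 12: (47 XOR f0) XOR 6c = b7 XOR 6c = db
byte 13: (8c XOR 38) XOR 20 = b4 XOR 20 = 94

ea88402eb58c06fea822fbd1db94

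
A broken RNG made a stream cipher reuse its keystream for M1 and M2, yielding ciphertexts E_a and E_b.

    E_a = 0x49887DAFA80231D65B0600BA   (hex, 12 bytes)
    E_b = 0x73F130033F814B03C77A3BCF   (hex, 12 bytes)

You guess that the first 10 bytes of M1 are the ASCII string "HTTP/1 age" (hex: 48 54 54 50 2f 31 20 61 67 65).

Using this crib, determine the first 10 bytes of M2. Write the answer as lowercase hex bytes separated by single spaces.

72 2d 19 fc b8 b2 5a b4 fb 19

First, E_a ⊕ E_b = (M1 ⊕ K) ⊕ (M2 ⊕ K) = M1 ⊕ M2, so the key drops out. Then M2 = (M1 ⊕ M2) ⊕ M1 over the first 10 bytes.
byte 0: (49 ^ 73) ^ 48 = 3a ^ 48 = 72
byte 1: (88 ^ f1) ^ 54 = 79 ^ 54 = 2d
byte 2: (7d ^ 30) ^ 54 = 4d ^ 54 = 19
byte 3: (af ^ 03) ^ 50 = ac ^ 50 = fc
byte 4: (a8 ^ 3f) ^ 2f = 97 ^ 2f = b8
byte 5: (02 ^ 81) ^ 31 = 83 ^ 31 = b2
byte 6: (31 ^ 4b) ^ 20 = 7a ^ 20 = 5a
byte 7: (d6 ^ 03) ^ 61 = d5 ^ 61 = b4
byte 8: (5b ^ c7) ^ 67 = 9c ^ 67 = fb
byte 9: (06 ^ 7a) ^ 65 = 7c ^ 65 = 19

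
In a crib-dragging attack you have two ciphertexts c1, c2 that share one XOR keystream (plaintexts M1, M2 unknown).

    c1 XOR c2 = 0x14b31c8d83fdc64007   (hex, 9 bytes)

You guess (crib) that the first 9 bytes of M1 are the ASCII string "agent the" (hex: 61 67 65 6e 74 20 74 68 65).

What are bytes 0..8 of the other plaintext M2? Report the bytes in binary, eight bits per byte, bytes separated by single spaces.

Since c1 ⊕ c2 = M1 ⊕ M2, XORing with the guessed M1 bytes yields the corresponding M2 bytes: M2 = (c1 ⊕ c2) ⊕ M1.
14 XOR 61 = 75
b3 XOR 67 = d4
1c XOR 65 = 79
8d XOR 6e = e3
83 XOR 74 = f7
fd XOR 20 = dd
c6 XOR 74 = b2
40 XOR 68 = 28
07 XOR 65 = 62

01110101 11010100 01111001 11100011 11110111 11011101 10110010 00101000 01100010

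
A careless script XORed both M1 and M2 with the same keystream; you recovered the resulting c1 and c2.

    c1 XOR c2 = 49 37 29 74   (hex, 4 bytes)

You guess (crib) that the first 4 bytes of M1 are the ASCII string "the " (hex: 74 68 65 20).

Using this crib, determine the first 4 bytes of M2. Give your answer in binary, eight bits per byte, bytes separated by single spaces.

Since c1 ⊕ c2 = M1 ⊕ M2, XORing with the guessed M1 bytes yields the corresponding M2 bytes: M2 = (c1 ⊕ c2) ⊕ M1.
01001001 xor 01110100 = 00111101
00110111 xor 01101000 = 01011111
00101001 xor 01100101 = 01001100
01110100 xor 00100000 = 01010100

00111101 01011111 01001100 01010100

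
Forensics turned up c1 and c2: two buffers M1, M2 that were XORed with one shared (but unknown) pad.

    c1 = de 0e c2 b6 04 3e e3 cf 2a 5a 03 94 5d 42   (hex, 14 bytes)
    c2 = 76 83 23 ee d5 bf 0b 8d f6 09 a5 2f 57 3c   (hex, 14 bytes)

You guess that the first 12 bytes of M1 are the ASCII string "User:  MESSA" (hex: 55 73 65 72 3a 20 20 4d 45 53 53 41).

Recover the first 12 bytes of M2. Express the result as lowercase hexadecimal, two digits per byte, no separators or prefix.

First, c1 ⊕ c2 = (M1 ⊕ K) ⊕ (M2 ⊕ K) = M1 ⊕ M2, so the key drops out. Then M2 = (M1 ⊕ M2) ⊕ M1 over the first 12 bytes.
byte 0: (de ⊕ 76) ⊕ 55 = a8 ⊕ 55 = fd
byte 1: (0e ⊕ 83) ⊕ 73 = 8d ⊕ 73 = fe
byte 2: (c2 ⊕ 23) ⊕ 65 = e1 ⊕ 65 = 84
byte 3: (b6 ⊕ ee) ⊕ 72 = 58 ⊕ 72 = 2a
byte 4: (04 ⊕ d5) ⊕ 3a = d1 ⊕ 3a = eb
byte 5: (3e ⊕ bf) ⊕ 20 = 81 ⊕ 20 = a1
byte 6: (e3 ⊕ 0b) ⊕ 20 = e8 ⊕ 20 = c8
byte 7: (cf ⊕ 8d) ⊕ 4d = 42 ⊕ 4d = 0f
byte 8: (2a ⊕ f6) ⊕ 45 = dc ⊕ 45 = 99
byte 9: (5a ⊕ 09) ⊕ 53 = 53 ⊕ 53 = 00
byte 10: (03 ⊕ a5) ⊕ 53 = a6 ⊕ 53 = f5
byte 11: (94 ⊕ 2f) ⊕ 41 = bb ⊕ 41 = fa

fdfe842aeba1c80f9900f5fa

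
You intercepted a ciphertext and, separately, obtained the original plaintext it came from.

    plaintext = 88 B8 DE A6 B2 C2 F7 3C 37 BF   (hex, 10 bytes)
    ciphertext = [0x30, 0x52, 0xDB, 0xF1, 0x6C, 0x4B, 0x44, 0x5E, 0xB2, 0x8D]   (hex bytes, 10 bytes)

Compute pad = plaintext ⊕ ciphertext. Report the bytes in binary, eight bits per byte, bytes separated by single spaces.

Since ciphertext = plaintext ⊕ pad, XORing both sides with plaintext gives pad = plaintext ⊕ ciphertext.
88 xor 30 = b8
b8 xor 52 = ea
de xor db = 05
a6 xor f1 = 57
b2 xor 6c = de
c2 xor 4b = 89
f7 xor 44 = b3
3c xor 5e = 62
37 xor b2 = 85
bf xor 8d = 32

10111000 11101010 00000101 01010111 11011110 10001001 10110011 01100010 10000101 00110010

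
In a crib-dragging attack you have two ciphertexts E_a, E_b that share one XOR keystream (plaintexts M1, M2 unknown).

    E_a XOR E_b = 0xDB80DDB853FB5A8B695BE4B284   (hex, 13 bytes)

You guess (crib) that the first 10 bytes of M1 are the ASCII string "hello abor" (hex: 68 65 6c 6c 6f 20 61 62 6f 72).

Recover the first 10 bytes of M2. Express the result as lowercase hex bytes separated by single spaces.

b3 e5 b1 d4 3c db 3b e9 06 29

Since E_a ⊕ E_b = M1 ⊕ M2, XORing with the guessed M1 bytes yields the corresponding M2 bytes: M2 = (E_a ⊕ E_b) ⊕ M1.
219 ^ 104 = 179
128 ^ 101 = 229
221 ^ 108 = 177
184 ^ 108 = 212
 83 ^ 111 =  60
251 ^  32 = 219
 90 ^  97 =  59
139 ^  98 = 233
105 ^ 111 =   6
 91 ^ 114 =  41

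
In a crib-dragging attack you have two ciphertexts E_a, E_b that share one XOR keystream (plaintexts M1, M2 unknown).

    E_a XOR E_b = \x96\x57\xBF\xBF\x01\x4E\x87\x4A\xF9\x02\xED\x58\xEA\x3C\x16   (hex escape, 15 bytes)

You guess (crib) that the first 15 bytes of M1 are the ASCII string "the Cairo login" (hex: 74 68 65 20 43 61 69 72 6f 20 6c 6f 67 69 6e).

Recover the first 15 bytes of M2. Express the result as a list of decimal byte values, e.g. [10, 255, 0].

[226, 63, 218, 159, 66, 47, 238, 56, 150, 34, 129, 55, 141, 85, 120]

Since E_a ⊕ E_b = M1 ⊕ M2, XORing with the guessed M1 bytes yields the corresponding M2 bytes: M2 = (E_a ⊕ E_b) ⊕ M1.
10010110 XOR 01110100 = 11100010
01010111 XOR 01101000 = 00111111
10111111 XOR 01100101 = 11011010
10111111 XOR 00100000 = 10011111
00000001 XOR 01000011 = 01000010
01001110 XOR 01100001 = 00101111
10000111 XOR 01101001 = 11101110
01001010 XOR 01110010 = 00111000
11111001 XOR 01101111 = 10010110
00000010 XOR 00100000 = 00100010
11101101 XOR 01101100 = 10000001
01011000 XOR 01101111 = 00110111
11101010 XOR 01100111 = 10001101
00111100 XOR 01101001 = 01010101
00010110 XOR 01101110 = 01111000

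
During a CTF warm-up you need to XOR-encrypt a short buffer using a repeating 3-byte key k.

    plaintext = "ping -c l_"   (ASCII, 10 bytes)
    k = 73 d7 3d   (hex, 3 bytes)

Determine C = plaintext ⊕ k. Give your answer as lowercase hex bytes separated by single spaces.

The 3-byte key repeats, so the effective keystream is 73 d7 3d 73 d7 3d 73 d7 3d 73.
byte 0: 01110000 ⊕ 01110011 = 00000011
byte 1: 01101001 ⊕ 11010111 = 10111110
byte 2: 01101110 ⊕ 00111101 = 01010011
byte 3: 01100111 ⊕ 01110011 = 00010100
byte 4: 00100000 ⊕ 11010111 = 11110111
byte 5: 00101101 ⊕ 00111101 = 00010000
byte 6: 01100011 ⊕ 01110011 = 00010000
byte 7: 00100000 ⊕ 11010111 = 11110111
byte 8: 01101100 ⊕ 00111101 = 01010001
byte 9: 01011111 ⊕ 01110011 = 00101100

03 be 53 14 f7 10 10 f7 51 2c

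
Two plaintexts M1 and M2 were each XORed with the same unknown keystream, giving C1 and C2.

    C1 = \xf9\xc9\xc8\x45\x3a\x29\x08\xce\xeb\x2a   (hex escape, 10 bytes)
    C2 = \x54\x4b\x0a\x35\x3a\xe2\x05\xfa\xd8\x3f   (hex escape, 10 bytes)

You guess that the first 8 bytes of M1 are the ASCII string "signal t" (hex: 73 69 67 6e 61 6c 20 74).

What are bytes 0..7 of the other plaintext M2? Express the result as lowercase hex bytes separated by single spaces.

de eb a5 1e 61 a7 2d 40

First, C1 ⊕ C2 = (M1 ⊕ K) ⊕ (M2 ⊕ K) = M1 ⊕ M2, so the key drops out. Then M2 = (M1 ⊕ M2) ⊕ M1 over the first 8 bytes.
byte 0: (f9 XOR 54) XOR 73 = ad XOR 73 = de
byte 1: (c9 XOR 4b) XOR 69 = 82 XOR 69 = eb
byte 2: (c8 XOR 0a) XOR 67 = c2 XOR 67 = a5
byte 3: (45 XOR 35) XOR 6e = 70 XOR 6e = 1e
byte 4: (3a XOR 3a) XOR 61 = 00 XOR 61 = 61
byte 5: (29 XOR e2) XOR 6c = cb XOR 6c = a7
byte 6: (08 XOR 05) XOR 20 = 0d XOR 20 = 2d
byte 7: (ce XOR fa) XOR 74 = 34 XOR 74 = 40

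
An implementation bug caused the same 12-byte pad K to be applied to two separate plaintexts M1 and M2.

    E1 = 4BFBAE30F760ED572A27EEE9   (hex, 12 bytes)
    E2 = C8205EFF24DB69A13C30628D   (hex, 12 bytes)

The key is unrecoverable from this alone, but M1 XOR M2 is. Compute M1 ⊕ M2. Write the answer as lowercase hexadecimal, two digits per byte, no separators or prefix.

83dbf0cfd3bb84f616178c64

E1 ⊕ E2 = (M1 ⊕ K) ⊕ (M2 ⊕ K) = M1 ⊕ M2 — the shared key cancels under XOR.
byte 0: 4b ⊕ c8 = 83
byte 1: fb ⊕ 20 = db
byte 2: ae ⊕ 5e = f0
byte 3: 30 ⊕ ff = cf
byte 4: f7 ⊕ 24 = d3
byte 5: 60 ⊕ db = bb
byte 6: ed ⊕ 69 = 84
byte 7: 57 ⊕ a1 = f6
byte 8: 2a ⊕ 3c = 16
byte 9: 27 ⊕ 30 = 17
byte 10: ee ⊕ 62 = 8c
byte 11: e9 ⊕ 8d = 64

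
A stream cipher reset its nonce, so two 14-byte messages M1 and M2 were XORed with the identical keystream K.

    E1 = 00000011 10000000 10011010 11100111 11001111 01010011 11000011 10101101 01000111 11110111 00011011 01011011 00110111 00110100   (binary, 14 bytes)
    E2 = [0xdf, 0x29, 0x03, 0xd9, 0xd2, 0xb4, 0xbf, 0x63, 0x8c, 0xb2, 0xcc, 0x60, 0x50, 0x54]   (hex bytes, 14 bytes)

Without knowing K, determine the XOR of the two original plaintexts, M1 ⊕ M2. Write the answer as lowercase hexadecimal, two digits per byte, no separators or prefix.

E1 ⊕ E2 = (M1 ⊕ K) ⊕ (M2 ⊕ K) = M1 ⊕ M2 — the shared key cancels under XOR.
byte 0: 03 ^ df = dc
byte 1: 80 ^ 29 = a9
byte 2: 9a ^ 03 = 99
byte 3: e7 ^ d9 = 3e
byte 4: cf ^ d2 = 1d
byte 5: 53 ^ b4 = e7
byte 6: c3 ^ bf = 7c
byte 7: ad ^ 63 = ce
byte 8: 47 ^ 8c = cb
byte 9: f7 ^ b2 = 45
byte 10: 1b ^ cc = d7
byte 11: 5b ^ 60 = 3b
byte 12: 37 ^ 50 = 67
byte 13: 34 ^ 54 = 60

dca9993e1de77ccecb45d73b6760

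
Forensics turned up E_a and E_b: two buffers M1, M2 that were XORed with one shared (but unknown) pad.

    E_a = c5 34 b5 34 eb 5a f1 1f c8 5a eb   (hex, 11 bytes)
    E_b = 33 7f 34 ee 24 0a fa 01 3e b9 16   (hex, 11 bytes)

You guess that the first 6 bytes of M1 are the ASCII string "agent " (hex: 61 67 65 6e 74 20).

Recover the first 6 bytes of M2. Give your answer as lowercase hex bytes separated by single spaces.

97 2c e4 b4 bb 70

First, E_a ⊕ E_b = (M1 ⊕ K) ⊕ (M2 ⊕ K) = M1 ⊕ M2, so the key drops out. Then M2 = (M1 ⊕ M2) ⊕ M1 over the first 6 bytes.
byte 0: (c5 ⊕ 33) ⊕ 61 = f6 ⊕ 61 = 97
byte 1: (34 ⊕ 7f) ⊕ 67 = 4b ⊕ 67 = 2c
byte 2: (b5 ⊕ 34) ⊕ 65 = 81 ⊕ 65 = e4
byte 3: (34 ⊕ ee) ⊕ 6e = da ⊕ 6e = b4
byte 4: (eb ⊕ 24) ⊕ 74 = cf ⊕ 74 = bb
byte 5: (5a ⊕ 0a) ⊕ 20 = 50 ⊕ 20 = 70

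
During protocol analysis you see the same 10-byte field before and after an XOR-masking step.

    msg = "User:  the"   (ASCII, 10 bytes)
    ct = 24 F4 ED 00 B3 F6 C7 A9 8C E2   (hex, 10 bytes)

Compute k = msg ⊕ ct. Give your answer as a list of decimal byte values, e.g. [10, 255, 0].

Since ct = msg ⊕ k, XORing both sides with msg gives k = msg ⊕ ct.
55 ⊕ 24 = 71
73 ⊕ f4 = 87
65 ⊕ ed = 88
72 ⊕ 00 = 72
3a ⊕ b3 = 89
20 ⊕ f6 = d6
20 ⊕ c7 = e7
74 ⊕ a9 = dd
68 ⊕ 8c = e4
65 ⊕ e2 = 87

[113, 135, 136, 114, 137, 214, 231, 221, 228, 135]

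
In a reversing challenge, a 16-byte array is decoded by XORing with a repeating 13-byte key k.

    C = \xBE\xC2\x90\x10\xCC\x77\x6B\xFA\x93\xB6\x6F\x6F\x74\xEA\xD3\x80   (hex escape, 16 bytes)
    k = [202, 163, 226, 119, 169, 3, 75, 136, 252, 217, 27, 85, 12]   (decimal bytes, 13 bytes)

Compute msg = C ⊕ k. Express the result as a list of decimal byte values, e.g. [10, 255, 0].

The 13-byte key repeats, so the effective keystream is ca a3 e2 77 a9 03 4b 88 fc d9 1b 55 0c ca a3 e2.
byte 0: be xor ca = 74
byte 1: c2 xor a3 = 61
byte 2: 90 xor e2 = 72
byte 3: 10 xor 77 = 67
byte 4: cc xor a9 = 65
byte 5: 77 xor 03 = 74
byte 6: 6b xor 4b = 20
byte 7: fa xor 88 = 72
byte 8: 93 xor fc = 6f
byte 9: b6 xor d9 = 6f
byte 10: 6f xor 1b = 74
byte 11: 6f xor 55 = 3a
byte 12: 74 xor 0c = 78
byte 13: ea xor ca = 20
byte 14: d3 xor a3 = 70
byte 15: 80 xor e2 = 62

[116, 97, 114, 103, 101, 116, 32, 114, 111, 111, 116, 58, 120, 32, 112, 98]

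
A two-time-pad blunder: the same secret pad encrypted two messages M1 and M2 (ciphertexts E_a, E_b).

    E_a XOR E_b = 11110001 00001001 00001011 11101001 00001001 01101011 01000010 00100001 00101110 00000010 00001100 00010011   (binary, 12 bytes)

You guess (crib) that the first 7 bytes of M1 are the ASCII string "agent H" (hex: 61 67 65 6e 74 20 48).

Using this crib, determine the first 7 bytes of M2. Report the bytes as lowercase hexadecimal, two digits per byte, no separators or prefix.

Since E_a ⊕ E_b = M1 ⊕ M2, XORing with the guessed M1 bytes yields the corresponding M2 bytes: M2 = (E_a ⊕ E_b) ⊕ M1.
f1 ⊕ 61 = 90
09 ⊕ 67 = 6e
0b ⊕ 65 = 6e
e9 ⊕ 6e = 87
09 ⊕ 74 = 7d
6b ⊕ 20 = 4b
42 ⊕ 48 = 0a

906e6e877d4b0a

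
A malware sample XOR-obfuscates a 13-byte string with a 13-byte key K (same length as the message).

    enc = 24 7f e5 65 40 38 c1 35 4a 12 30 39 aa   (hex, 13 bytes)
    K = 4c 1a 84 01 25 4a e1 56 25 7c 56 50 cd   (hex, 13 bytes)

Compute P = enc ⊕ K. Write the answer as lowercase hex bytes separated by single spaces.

24 ⊕ 4c = 68
7f ⊕ 1a = 65
e5 ⊕ 84 = 61
65 ⊕ 01 = 64
40 ⊕ 25 = 65
38 ⊕ 4a = 72
c1 ⊕ e1 = 20
35 ⊕ 56 = 63
4a ⊕ 25 = 6f
12 ⊕ 7c = 6e
30 ⊕ 56 = 66
39 ⊕ 50 = 69
aa ⊕ cd = 67

68 65 61 64 65 72 20 63 6f 6e 66 69 67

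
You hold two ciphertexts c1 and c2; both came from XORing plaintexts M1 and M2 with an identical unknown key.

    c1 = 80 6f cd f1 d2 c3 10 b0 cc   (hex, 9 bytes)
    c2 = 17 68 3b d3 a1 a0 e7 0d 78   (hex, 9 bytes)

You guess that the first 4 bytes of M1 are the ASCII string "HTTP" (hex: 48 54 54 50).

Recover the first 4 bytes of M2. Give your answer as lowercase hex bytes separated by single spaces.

First, c1 ⊕ c2 = (M1 ⊕ K) ⊕ (M2 ⊕ K) = M1 ⊕ M2, so the key drops out. Then M2 = (M1 ⊕ M2) ⊕ M1 over the first 4 bytes.
byte 0: (80 xor 17) xor 48 = 97 xor 48 = df
byte 1: (6f xor 68) xor 54 = 07 xor 54 = 53
byte 2: (cd xor 3b) xor 54 = f6 xor 54 = a2
byte 3: (f1 xor d3) xor 50 = 22 xor 50 = 72

df 53 a2 72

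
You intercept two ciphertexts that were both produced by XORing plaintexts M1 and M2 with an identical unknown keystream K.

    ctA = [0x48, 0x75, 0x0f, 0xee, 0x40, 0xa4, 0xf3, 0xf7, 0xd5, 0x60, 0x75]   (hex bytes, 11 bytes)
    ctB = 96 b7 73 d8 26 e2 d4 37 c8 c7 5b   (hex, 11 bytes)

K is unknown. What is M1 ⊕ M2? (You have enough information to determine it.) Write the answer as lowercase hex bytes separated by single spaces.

de c2 7c 36 66 46 27 c0 1d a7 2e

ctA ⊕ ctB = (M1 ⊕ K) ⊕ (M2 ⊕ K) = M1 ⊕ M2 — the shared key cancels under XOR.
byte 0:  72 xor 150 = 222
byte 1: 117 xor 183 = 194
byte 2:  15 xor 115 = 124
byte 3: 238 xor 216 =  54
byte 4:  64 xor  38 = 102
byte 5: 164 xor 226 =  70
byte 6: 243 xor 212 =  39
byte 7: 247 xor  55 = 192
byte 8: 213 xor 200 =  29
byte 9:  96 xor 199 = 167
byte 10: 117 xor  91 =  46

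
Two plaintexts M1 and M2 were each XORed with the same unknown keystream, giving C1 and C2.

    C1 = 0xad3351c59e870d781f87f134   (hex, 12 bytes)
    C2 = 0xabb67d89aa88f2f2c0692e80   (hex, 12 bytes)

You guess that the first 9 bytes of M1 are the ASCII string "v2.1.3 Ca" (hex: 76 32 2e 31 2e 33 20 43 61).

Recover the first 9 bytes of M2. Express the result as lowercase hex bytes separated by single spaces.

70 b7 02 7d 1a 3c df c9 be

First, C1 ⊕ C2 = (M1 ⊕ K) ⊕ (M2 ⊕ K) = M1 ⊕ M2, so the key drops out. Then M2 = (M1 ⊕ M2) ⊕ M1 over the first 9 bytes.
byte 0: (ad xor ab) xor 76 = 06 xor 76 = 70
byte 1: (33 xor b6) xor 32 = 85 xor 32 = b7
byte 2: (51 xor 7d) xor 2e = 2c xor 2e = 02
byte 3: (c5 xor 89) xor 31 = 4c xor 31 = 7d
byte 4: (9e xor aa) xor 2e = 34 xor 2e = 1a
byte 5: (87 xor 88) xor 33 = 0f xor 33 = 3c
byte 6: (0d xor f2) xor 20 = ff xor 20 = df
byte 7: (78 xor f2) xor 43 = 8a xor 43 = c9
byte 8: (1f xor c0) xor 61 = df xor 61 = be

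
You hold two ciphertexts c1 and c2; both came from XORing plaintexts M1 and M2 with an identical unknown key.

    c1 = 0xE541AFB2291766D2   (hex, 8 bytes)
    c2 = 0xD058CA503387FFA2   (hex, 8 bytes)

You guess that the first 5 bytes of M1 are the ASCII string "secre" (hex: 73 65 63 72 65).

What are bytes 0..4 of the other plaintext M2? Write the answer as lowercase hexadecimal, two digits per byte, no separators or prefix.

First, c1 ⊕ c2 = (M1 ⊕ K) ⊕ (M2 ⊕ K) = M1 ⊕ M2, so the key drops out. Then M2 = (M1 ⊕ M2) ⊕ M1 over the first 5 bytes.
byte 0: (e5 ⊕ d0) ⊕ 73 = 35 ⊕ 73 = 46
byte 1: (41 ⊕ 58) ⊕ 65 = 19 ⊕ 65 = 7c
byte 2: (af ⊕ ca) ⊕ 63 = 65 ⊕ 63 = 06
byte 3: (b2 ⊕ 50) ⊕ 72 = e2 ⊕ 72 = 90
byte 4: (29 ⊕ 33) ⊕ 65 = 1a ⊕ 65 = 7f

467c06907f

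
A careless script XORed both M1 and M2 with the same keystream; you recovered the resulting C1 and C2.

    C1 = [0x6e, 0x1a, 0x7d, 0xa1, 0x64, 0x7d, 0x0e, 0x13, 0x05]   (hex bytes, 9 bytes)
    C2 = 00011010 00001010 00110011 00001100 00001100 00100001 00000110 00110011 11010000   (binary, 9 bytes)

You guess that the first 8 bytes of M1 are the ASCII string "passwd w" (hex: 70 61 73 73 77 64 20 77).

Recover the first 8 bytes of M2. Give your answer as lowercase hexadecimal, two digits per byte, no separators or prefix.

04713dde1f382857

First, C1 ⊕ C2 = (M1 ⊕ K) ⊕ (M2 ⊕ K) = M1 ⊕ M2, so the key drops out. Then M2 = (M1 ⊕ M2) ⊕ M1 over the first 8 bytes.
byte 0: (6e ⊕ 1a) ⊕ 70 = 74 ⊕ 70 = 04
byte 1: (1a ⊕ 0a) ⊕ 61 = 10 ⊕ 61 = 71
byte 2: (7d ⊕ 33) ⊕ 73 = 4e ⊕ 73 = 3d
byte 3: (a1 ⊕ 0c) ⊕ 73 = ad ⊕ 73 = de
byte 4: (64 ⊕ 0c) ⊕ 77 = 68 ⊕ 77 = 1f
byte 5: (7d ⊕ 21) ⊕ 64 = 5c ⊕ 64 = 38
byte 6: (0e ⊕ 06) ⊕ 20 = 08 ⊕ 20 = 28
byte 7: (13 ⊕ 33) ⊕ 77 = 20 ⊕ 77 = 57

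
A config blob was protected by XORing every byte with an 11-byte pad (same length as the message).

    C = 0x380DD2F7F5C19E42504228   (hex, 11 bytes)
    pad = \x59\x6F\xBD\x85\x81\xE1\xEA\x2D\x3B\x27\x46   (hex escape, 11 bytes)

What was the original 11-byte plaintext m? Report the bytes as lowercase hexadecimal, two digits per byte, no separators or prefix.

61626f727420746f6b656e

38 ^ 59 = 61
0d ^ 6f = 62
d2 ^ bd = 6f
f7 ^ 85 = 72
f5 ^ 81 = 74
c1 ^ e1 = 20
9e ^ ea = 74
42 ^ 2d = 6f
50 ^ 3b = 6b
42 ^ 27 = 65
28 ^ 46 = 6e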